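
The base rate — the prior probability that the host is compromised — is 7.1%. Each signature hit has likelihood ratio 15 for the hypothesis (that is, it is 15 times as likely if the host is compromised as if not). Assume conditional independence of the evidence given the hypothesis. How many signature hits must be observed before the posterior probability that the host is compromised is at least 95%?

3

Prior odds: 0.071 ÷ 0.929 = 71/929.
Likelihood ratio per signature hit = 15.
Target odds: 0.95 ÷ 0.05 = 19.
Require 15ⁿ ≥ 19 ÷ (71/929) = 17651/71.
15² = 225 falls short of 17651/71 but 15³ = 3375 reaches it, so n = 3.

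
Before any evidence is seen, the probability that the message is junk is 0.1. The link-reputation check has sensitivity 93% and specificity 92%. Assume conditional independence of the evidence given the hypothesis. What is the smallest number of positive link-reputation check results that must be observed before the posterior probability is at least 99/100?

3

Prior odds = 0.1/0.9 = 1/9.
False-positive rate = 1 − 0.92 = 0.08; likelihood ratio of a positive = 0.93/0.08 = 11.625.
Target odds: 0.99 ÷ 0.01 = 99.
Require 11.625ⁿ ≥ 99 ÷ (1/9) = 891.
11.625² = 135.140625 falls short of 891 but 11.625³ = 804357/512 reaches it, so n = 3.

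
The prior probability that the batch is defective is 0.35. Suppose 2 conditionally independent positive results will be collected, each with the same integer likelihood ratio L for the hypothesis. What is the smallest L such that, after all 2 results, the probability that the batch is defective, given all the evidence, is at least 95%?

6

Prior odds = 0.35/0.65 = 7/13.
Target odds = 0.95/0.05 = 19.
Need L² ≥ 19 ÷ (7/13) = 247/7.
5² = 25 < 247/7 ≤ 36 = 6², so L = 6.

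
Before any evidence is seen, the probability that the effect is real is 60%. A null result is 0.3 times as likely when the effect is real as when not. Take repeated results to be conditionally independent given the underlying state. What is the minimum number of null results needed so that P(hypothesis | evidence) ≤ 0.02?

Prior odds = 0.6/0.4 = 1.5.
Likelihood ratio per null result = 0.3.
Target odds: 0.02 ÷ 0.98 = 1/49.
Need 1.5 × 0.3ⁿ ≤ 1/49, i.e. 0.3ⁿ ≤ 2/147.
0.3³ = 0.027 is still above 2/147 but 0.3⁴ = 0.0081 is at or below it, so n = 4.

4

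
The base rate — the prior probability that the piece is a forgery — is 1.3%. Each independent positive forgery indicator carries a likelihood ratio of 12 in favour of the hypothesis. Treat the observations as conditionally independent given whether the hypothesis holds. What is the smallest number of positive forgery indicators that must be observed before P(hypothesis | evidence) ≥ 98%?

Prior odds: 0.013 ÷ 0.987 = 13/987.
Likelihood ratio per positive forgery indicator = 12.
Target odds: 0.98 ÷ 0.02 = 49.
Need (13/987) × 12ⁿ ≥ 49, i.e. 12ⁿ ≥ 48363/13.
12³ = 1728 falls short of 48363/13 but 12⁴ = 20736 reaches it, so n = 4.

4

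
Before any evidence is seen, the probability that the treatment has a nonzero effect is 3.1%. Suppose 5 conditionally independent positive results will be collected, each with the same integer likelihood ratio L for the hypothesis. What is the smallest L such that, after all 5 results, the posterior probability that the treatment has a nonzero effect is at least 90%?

4

Prior odds = 0.031/0.969 = 31/969.
Target odds = 0.9/0.1 = 9.
Need L⁵ ≥ 9 ÷ (31/969) = 8721/31.
3⁵ = 243 < 8721/31 ≤ 1024 = 4⁵, so L = 4.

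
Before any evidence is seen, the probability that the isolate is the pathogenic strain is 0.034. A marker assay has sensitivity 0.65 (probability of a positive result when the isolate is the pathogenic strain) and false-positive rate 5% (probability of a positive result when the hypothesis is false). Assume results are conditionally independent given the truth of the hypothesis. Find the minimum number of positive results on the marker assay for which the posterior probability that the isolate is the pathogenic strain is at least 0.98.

Prior odds = 0.034/0.966 = 17/483.
Likelihood ratio of a positive result = 0.65/0.05 = 13.
Target odds: 0.98 ÷ 0.02 = 49.
Need (17/483) × 13ⁿ ≥ 49, i.e. 13ⁿ ≥ 23667/17.
13² = 169 falls short of 23667/17 but 13³ = 2197 reaches it, so n = 3.

3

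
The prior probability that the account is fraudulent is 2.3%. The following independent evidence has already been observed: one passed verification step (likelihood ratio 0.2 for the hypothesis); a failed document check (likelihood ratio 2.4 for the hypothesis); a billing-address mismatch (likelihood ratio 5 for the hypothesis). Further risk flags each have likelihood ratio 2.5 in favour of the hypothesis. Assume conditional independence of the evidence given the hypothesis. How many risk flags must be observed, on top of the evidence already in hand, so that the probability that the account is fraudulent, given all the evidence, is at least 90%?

Prior odds = 0.023/0.977 = 23/977.
Combined Bayes factor of the evidence already in hand = 0.2 × 2.4 × 5 = 2.4.
Odds after that evidence = (23/977) × 2.4 = 276/4885.
Target odds = 0.9/0.1 = 9.
Need 2.5ⁿ ≥ 9 ÷ (276/4885) = 14655/92.
2.5⁵ = 97.65625 falls short of 14655/92 but 2.5⁶ = 244.140625 reaches it, so n = 6.

6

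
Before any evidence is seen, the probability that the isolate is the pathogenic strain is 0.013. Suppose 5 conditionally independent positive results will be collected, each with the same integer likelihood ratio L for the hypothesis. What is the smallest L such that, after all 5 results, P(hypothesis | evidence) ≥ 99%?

Prior odds = 0.013/0.987 = 13/987.
Target odds = 0.99/0.01 = 99.
Need L⁵ ≥ 99 ÷ (13/987) = 97713/13.
5⁵ = 3125 < 97713/13 ≤ 7776 = 6⁵, so L = 6.

6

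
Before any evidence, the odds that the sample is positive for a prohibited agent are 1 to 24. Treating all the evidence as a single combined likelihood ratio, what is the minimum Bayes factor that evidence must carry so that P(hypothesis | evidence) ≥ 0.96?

Prior odds = 1/24.
Target odds = 0.96/0.04 = 24.
Required Bayes factor = 24 ÷ (1/24) = 576.

576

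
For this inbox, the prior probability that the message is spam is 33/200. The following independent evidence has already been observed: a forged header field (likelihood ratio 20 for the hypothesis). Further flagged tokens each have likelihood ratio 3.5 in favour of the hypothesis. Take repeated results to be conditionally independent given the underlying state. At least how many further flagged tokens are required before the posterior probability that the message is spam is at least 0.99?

Prior odds = 0.165/0.835 = 33/167.
Bayes factor of the evidence already in hand = 20.
Odds after that evidence = (33/167) × 20 = 660/167.
Target odds = 0.99/0.01 = 99.
Need 3.5ⁿ ≥ 99 ÷ (660/167) = 25.05.
3.5² = 12.25 falls short of 25.05 but 3.5³ = 42.875 reaches it, so n = 3.

3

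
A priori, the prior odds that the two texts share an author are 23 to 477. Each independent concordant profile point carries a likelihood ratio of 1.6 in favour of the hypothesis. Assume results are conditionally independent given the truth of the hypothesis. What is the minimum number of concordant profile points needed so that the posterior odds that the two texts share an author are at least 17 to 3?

Prior odds = 23/477.
Likelihood ratio per concordant profile point = 1.6.
Target odds = 17/3.
Need (23/477) × 1.6ⁿ ≥ 17/3, i.e. 1.6ⁿ ≥ 2703/23.
1.6¹⁰ ≈109.951 falls short of 2703/23 but 1.6¹¹ ≈175.922 reaches it, so n = 11.

11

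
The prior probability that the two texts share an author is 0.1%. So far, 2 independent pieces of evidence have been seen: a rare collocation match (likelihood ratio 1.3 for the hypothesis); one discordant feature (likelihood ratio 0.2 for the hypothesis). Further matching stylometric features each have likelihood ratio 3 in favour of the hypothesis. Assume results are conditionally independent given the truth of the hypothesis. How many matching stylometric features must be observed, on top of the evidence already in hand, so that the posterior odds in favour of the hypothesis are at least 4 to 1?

9

Prior odds = 0.001/0.999 = 1/999.
Combined Bayes factor of the evidence already in hand = 1.3 × 0.2 = 0.26.
Odds after that evidence = (1/999) × 0.26 = 13/49950.
Target odds = 4.
Need 3ⁿ ≥ 4 ÷ (13/49950) = 199800/13.
3⁸ = 6561 falls short of 199800/13 but 3⁹ = 19683 reaches it, so n = 9.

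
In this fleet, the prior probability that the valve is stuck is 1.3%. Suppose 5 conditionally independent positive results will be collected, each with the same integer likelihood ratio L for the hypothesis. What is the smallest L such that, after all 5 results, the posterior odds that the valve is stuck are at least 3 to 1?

Prior odds = 0.013/0.987 = 13/987.
Target odds = 3.
Need L⁵ ≥ 3 ÷ (13/987) = 2961/13.
2⁵ = 32 < 2961/13 ≤ 243 = 3⁵, so L = 3.

3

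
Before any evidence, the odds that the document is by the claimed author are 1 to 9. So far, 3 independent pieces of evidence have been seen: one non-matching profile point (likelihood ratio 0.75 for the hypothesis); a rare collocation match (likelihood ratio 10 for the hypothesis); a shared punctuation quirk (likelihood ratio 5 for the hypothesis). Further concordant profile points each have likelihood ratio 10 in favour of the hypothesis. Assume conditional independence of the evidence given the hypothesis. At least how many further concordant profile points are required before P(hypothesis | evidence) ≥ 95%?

1

Prior odds = 1/9.
Combined Bayes factor of the evidence already in hand = 0.75 × 10 × 5 = 37.5.
Odds after that evidence = (1/9) × 37.5 = 25/6.
Target odds = 0.95/0.05 = 19.
Need 10ⁿ ≥ 19 ÷ (25/6) = 4.56.
10¹ = 10, which meets the required 4.56; so n = 1.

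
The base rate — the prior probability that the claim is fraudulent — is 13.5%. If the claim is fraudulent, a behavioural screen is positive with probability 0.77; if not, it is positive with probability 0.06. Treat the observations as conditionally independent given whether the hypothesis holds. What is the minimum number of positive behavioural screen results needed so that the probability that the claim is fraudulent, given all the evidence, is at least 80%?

2

Prior odds: 0.135 ÷ 0.865 = 27/173.
Likelihood ratio of a positive = 0.77/0.06 = 77/6.
Target odds: 0.8 ÷ 0.2 = 4.
Require (77/6)ⁿ ≥ 4 ÷ (27/173) = 692/27.
(77/6)¹ = 77/6 falls short of 692/27 but (77/6)² = 5929/36 reaches it, so n = 2.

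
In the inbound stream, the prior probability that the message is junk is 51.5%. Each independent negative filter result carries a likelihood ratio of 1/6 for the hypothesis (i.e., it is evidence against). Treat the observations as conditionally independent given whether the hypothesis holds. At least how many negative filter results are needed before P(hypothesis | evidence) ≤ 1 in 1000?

Prior odds = 0.515/0.485 = 103/97.
Likelihood ratio per negative filter result = 1/6.
Target posterior odds = 0.001/0.999 = 1/999.
Need (103/97) × (1/6)ⁿ ≤ 1/999, i.e. (1/6)ⁿ ≤ 97/102897.
(1/6)³ = 1/216 is still above 97/102897 but (1/6)⁴ = 1/1296 is at or below it, so n = 4.

4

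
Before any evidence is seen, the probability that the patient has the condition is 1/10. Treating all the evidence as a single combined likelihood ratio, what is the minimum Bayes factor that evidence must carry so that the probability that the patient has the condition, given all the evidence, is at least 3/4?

27

Prior odds = 0.1/0.9 = 1/9.
Target odds = 0.75/0.25 = 3.
Required Bayes factor = 3 ÷ (1/9) = 27.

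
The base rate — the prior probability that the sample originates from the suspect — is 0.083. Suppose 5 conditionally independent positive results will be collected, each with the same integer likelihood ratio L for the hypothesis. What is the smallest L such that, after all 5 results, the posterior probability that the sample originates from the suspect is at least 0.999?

7

Prior odds = 0.083/0.917 = 83/917.
Target odds = 0.999/0.001 = 999.
Need L⁵ ≥ 999 ÷ (83/917) = 916083/83.
6⁵ = 7776 < 916083/83 ≤ 16807 = 7⁵, so L = 7.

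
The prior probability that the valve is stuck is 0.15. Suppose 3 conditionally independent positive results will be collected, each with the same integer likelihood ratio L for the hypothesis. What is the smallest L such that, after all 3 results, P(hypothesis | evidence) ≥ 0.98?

7

Prior odds = 0.15/0.85 = 3/17.
Target odds = 0.98/0.02 = 49.
Need L³ ≥ 49 ÷ (3/17) = 833/3.
6³ = 216 < 833/3 ≤ 343 = 7³, so L = 7.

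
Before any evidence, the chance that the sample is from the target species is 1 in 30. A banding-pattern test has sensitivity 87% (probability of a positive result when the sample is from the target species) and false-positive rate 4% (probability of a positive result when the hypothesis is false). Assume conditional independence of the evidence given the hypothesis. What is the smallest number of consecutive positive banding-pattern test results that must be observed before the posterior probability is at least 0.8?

Prior odds = (1/30)/(29/30) = 1/29.
Likelihood ratio of a positive result = 0.87/0.04 = 21.75.
Target odds: 0.8 ÷ 0.2 = 4.
Require 21.75ⁿ ≥ 4 ÷ (1/29) = 116.
21.75¹ = 21.75 falls short of 116 but 21.75² = 473.0625 reaches it, so n = 2.

2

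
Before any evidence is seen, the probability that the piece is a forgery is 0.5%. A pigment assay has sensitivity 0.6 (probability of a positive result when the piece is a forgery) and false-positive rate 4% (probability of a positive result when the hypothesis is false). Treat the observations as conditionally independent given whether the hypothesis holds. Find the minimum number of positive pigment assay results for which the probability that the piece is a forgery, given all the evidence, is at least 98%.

Prior odds: 0.005 ÷ 0.995 = 1/199.
Likelihood ratio of a positive result = 0.6/0.04 = 15.
Target odds: 0.98 ÷ 0.02 = 49.
Need (1/199) × 15ⁿ ≥ 49, i.e. 15ⁿ ≥ 9751.
15³ = 3375 falls short of 9751 but 15⁴ = 50625 reaches it, so n = 4.

4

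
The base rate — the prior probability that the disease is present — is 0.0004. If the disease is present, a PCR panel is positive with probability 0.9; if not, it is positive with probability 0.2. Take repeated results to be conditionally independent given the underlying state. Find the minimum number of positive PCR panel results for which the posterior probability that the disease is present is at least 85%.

7

Prior odds: 0.0004 ÷ 0.9996 = 1/2499.
Likelihood ratio of a positive = 0.9/0.2 = 4.5.
Target posterior odds = 0.85/0.15 = 17/3.
Require 4.5ⁿ ≥ 17/3 ÷ (1/2499) = 14161.
4.5⁶ = 8303.765625 falls short of 14161 but 4.5⁷ = 4782969/128 reaches it, so n = 7.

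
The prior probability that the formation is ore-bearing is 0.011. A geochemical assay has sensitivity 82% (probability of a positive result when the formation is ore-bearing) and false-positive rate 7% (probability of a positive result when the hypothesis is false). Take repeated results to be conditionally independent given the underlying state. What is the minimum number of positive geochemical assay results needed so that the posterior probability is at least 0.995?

4

Prior odds = 0.011/0.989 = 11/989.
Likelihood ratio of a positive result = 0.82/0.07 = 82/7.
Target posterior odds = 0.995/0.005 = 199.
Require (82/7)ⁿ ≥ 199 ÷ (11/989) = 196811/11.
(82/7)³ = 551368/343 falls short of 196811/11 but (82/7)⁴ = 45212176/2401 reaches it, so n = 4.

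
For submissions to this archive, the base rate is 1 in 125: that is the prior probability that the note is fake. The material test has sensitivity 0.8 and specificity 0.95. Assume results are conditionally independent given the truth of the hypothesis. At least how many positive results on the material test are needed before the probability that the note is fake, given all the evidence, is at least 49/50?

4

Prior odds = 0.008/0.992 = 1/124.
False-positive rate = 1 − 0.95 = 0.05; likelihood ratio of a positive = 0.8/0.05 = 16.
Target posterior odds = 0.98/0.02 = 49.
Need (1/124) × 16ⁿ ≥ 49, i.e. 16ⁿ ≥ 6076.
16³ = 4096 falls short of 6076 but 16⁴ = 65536 reaches it, so n = 4.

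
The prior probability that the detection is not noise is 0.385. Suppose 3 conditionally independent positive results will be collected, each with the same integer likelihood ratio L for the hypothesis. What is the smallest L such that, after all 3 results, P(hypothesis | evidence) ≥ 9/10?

Prior odds = 0.385/0.615 = 77/123.
Target odds = 0.9/0.1 = 9.
Need L³ ≥ 9 ÷ (77/123) = 1107/77.
2³ = 8 < 1107/77 ≤ 27 = 3³, so L = 3.

3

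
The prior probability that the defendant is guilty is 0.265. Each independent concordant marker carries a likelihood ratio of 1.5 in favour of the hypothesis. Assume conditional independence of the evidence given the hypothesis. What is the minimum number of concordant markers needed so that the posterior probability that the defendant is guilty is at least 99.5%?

Prior odds: 0.265 ÷ 0.735 = 53/147.
Likelihood ratio per concordant marker = 1.5.
Target odds: 0.995 ÷ 0.005 = 199.
Need (53/147) × 1.5ⁿ ≥ 199, i.e. 1.5ⁿ ≥ 29253/53.
1.5¹⁵ = 14348907/32768 falls short of 29253/53 but 1.5¹⁶ = 43046721/65536 reaches it, so n = 16.

16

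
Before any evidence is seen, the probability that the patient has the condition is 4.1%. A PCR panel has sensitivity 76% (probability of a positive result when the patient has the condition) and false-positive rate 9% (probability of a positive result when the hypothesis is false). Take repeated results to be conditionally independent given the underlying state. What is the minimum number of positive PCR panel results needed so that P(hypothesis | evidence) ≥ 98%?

4

Prior odds: 0.041 ÷ 0.959 = 41/959.
Likelihood ratio of a positive result = 0.76/0.09 = 76/9.
Target posterior odds = 0.98/0.02 = 49.
Need (41/959) × (76/9)ⁿ ≥ 49, i.e. (76/9)ⁿ ≥ 46991/41.
(76/9)³ = 438976/729 falls short of 46991/41 but (76/9)⁴ = 33362176/6561 reaches it, so n = 4.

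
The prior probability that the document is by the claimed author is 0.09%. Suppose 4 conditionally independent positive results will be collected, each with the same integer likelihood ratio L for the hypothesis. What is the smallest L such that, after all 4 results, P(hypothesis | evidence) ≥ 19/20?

Prior odds = 0.0009/0.9991 = 9/9991.
Target odds = 0.95/0.05 = 19.
Need L⁴ ≥ 19 ÷ (9/9991) = 189829/9.
12⁴ = 20736 < 189829/9 ≤ 28561 = 13⁴, so L = 13.

13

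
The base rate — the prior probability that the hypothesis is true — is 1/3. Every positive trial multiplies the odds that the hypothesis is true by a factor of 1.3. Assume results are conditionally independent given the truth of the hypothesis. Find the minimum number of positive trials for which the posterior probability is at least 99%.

21

Prior odds = (1/3)/(2/3) = 0.5.
Likelihood ratio per positive trial = 1.3.
Target posterior odds = 0.99/0.01 = 99.
Require 1.3ⁿ ≥ 99 ÷ 0.5 = 198.
1.3²⁰ ≈190.05 falls short of 198 but 1.3²¹ ≈247.065 reaches it, so n = 21.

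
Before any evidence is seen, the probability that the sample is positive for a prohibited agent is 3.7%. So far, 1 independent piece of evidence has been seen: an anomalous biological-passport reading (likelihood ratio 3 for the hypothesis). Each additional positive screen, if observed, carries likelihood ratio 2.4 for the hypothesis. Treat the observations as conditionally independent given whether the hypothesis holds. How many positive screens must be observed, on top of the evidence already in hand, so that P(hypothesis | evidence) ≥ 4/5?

5

Prior odds = 0.037/0.963 = 37/963.
Bayes factor of the evidence already in hand = 3.
Odds after that evidence = (37/963) × 3 = 37/321.
Target odds = 0.8/0.2 = 4.
Need 2.4ⁿ ≥ 4 ÷ (37/321) = 1284/37.
2.4⁴ = 33.1776 falls short of 1284/37 but 2.4⁵ = 79.62624 reaches it, so n = 5.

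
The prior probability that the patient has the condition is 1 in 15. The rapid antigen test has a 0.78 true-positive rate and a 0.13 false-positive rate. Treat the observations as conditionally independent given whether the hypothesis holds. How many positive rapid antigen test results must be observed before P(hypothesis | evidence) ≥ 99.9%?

Prior odds: (1/15) ÷ (14/15) = 1/14.
Likelihood ratio of a positive result = 0.78/0.13 = 6.
Target odds: 0.999 ÷ 0.001 = 999.
Need (1/14) × 6ⁿ ≥ 999, i.e. 6ⁿ ≥ 13986.
6⁵ = 7776 falls short of 13986 but 6⁶ = 46656 reaches it, so n = 6.

6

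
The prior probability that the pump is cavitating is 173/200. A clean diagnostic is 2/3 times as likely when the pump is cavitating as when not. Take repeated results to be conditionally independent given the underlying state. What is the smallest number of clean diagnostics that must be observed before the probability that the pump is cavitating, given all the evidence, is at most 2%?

15

Prior odds = 0.865/0.135 = 173/27.
Likelihood ratio per clean diagnostic = 2/3.
Target odds: 0.02 ÷ 0.98 = 1/49.
Need (173/27) × (2/3)ⁿ ≤ 1/49, i.e. (2/3)ⁿ ≤ 27/8477.
(2/3)¹⁴ = 16384/4782969 is still above 27/8477 but (2/3)¹⁵ = 32768/14348907 is at or below it, so n = 15.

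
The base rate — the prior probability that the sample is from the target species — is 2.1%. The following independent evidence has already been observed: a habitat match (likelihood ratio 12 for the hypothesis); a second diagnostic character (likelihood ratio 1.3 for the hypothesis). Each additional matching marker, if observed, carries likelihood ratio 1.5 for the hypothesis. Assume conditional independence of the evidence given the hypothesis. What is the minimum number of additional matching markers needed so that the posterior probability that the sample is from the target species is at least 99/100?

Prior odds = 0.021/0.979 = 21/979.
Combined Bayes factor of the evidence already in hand = 12 × 1.3 = 15.6.
Odds after that evidence = (21/979) × 15.6 = 1638/4895.
Target odds = 0.99/0.01 = 99.
Need 1.5ⁿ ≥ 99 ÷ (1638/4895) = 53845/182.
1.5¹⁴ = 4782969/16384 falls short of 53845/182 but 1.5¹⁵ = 14348907/32768 reaches it, so n = 15.

15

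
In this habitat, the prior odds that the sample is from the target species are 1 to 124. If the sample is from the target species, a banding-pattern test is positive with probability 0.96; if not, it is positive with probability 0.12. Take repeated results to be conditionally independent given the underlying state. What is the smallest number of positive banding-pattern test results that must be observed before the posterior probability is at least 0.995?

5

Prior odds = 1/124.
Likelihood ratio of a positive = 0.96/0.12 = 8.
Target odds: 0.995 ÷ 0.005 = 199.
Need (1/124) × 8ⁿ ≥ 199, i.e. 8ⁿ ≥ 24676.
8⁴ = 4096 falls short of 24676 but 8⁵ = 32768 reaches it, so n = 5.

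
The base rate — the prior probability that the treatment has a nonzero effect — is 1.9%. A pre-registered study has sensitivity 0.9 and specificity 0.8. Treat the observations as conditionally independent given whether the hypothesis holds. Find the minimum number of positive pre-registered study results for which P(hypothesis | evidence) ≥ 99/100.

Prior odds: 0.019 ÷ 0.981 = 19/981.
False-positive rate = 1 − 0.8 = 0.2; likelihood ratio of a positive = 0.9/0.2 = 4.5.
Target posterior odds = 0.99/0.01 = 99.
Need (19/981) × 4.5ⁿ ≥ 99, i.e. 4.5ⁿ ≥ 97119/19.
4.5⁵ = 1845.28125 falls short of 97119/19 but 4.5⁶ = 8303.765625 reaches it, so n = 6.

6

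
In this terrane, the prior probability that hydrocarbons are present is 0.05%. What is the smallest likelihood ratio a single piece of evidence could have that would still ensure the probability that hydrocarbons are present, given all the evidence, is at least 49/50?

97951

Prior odds = 0.0005/0.9995 = 1/1999.
Target odds = 0.98/0.02 = 49.
Required Bayes factor = 49 ÷ (1/1999) = 97951.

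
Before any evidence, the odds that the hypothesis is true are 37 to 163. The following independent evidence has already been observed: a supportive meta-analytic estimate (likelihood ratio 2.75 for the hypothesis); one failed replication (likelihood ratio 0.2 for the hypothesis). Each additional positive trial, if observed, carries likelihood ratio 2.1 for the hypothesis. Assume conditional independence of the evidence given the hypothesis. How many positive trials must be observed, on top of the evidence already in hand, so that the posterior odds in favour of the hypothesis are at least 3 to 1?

Prior odds = 37/163.
Combined Bayes factor of the evidence already in hand = 2.75 × 0.2 = 0.55.
Odds after that evidence = (37/163) × 0.55 = 407/3260.
Target odds = 3.
Need 2.1ⁿ ≥ 3 ÷ (407/3260) = 9780/407.
2.1⁴ = 19.4481 falls short of 9780/407 but 2.1⁵ = 4084101/100000 reaches it, so n = 5.

5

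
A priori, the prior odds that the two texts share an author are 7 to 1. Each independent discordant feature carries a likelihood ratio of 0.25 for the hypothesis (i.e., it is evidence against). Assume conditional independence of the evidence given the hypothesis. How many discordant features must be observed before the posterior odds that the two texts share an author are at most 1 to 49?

5

Prior odds = 7.
Likelihood ratio per discordant feature = 0.25.
Target odds = 1/49.
Need 7 × 0.25ⁿ ≤ 1/49, i.e. 0.25ⁿ ≤ 1/343.
0.25⁴ = 0.00390625 is still above 1/343 but 0.25⁵ = 1/1024 is at or below it, so n = 5.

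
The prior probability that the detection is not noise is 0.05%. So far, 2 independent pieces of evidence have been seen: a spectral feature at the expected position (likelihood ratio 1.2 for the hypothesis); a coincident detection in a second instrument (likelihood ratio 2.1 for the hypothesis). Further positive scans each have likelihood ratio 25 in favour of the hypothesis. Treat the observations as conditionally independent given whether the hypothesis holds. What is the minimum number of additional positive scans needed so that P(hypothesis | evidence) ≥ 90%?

Prior odds = 0.0005/0.9995 = 1/1999.
Combined Bayes factor of the evidence already in hand = 1.2 × 2.1 = 2.52.
Odds after that evidence = (1/1999) × 2.52 = 63/49975.
Target odds = 0.9/0.1 = 9.
Need 25ⁿ ≥ 9 ÷ (63/49975) = 49975/7.
25² = 625 falls short of 49975/7 but 25³ = 15625 reaches it, so n = 3.

3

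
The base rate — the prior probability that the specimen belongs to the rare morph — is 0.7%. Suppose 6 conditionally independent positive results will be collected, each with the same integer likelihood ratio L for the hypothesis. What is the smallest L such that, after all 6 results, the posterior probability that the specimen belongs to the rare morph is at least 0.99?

Prior odds = 0.007/0.993 = 7/993.
Target odds = 0.99/0.01 = 99.
Need L⁶ ≥ 99 ÷ (7/993) = 98307/7.
4⁶ = 4096 < 98307/7 ≤ 15625 = 5⁶, so L = 5.

5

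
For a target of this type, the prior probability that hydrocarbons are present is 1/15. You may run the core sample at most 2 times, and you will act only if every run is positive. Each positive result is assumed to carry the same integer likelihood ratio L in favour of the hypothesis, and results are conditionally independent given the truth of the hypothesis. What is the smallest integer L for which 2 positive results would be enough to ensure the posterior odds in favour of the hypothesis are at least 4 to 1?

8

Prior odds = (1/15)/(14/15) = 1/14.
Target odds = 4.
Need L² ≥ 4 ÷ (1/14) = 56.
7² = 49 < 56 ≤ 64 = 8², so L = 8.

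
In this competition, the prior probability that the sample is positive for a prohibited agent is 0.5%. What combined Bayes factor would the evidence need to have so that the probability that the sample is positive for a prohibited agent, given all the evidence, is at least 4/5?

Prior odds = 0.005/0.995 = 1/199.
Target odds = 0.8/0.2 = 4.
Required Bayes factor = 4 ÷ (1/199) = 796.

796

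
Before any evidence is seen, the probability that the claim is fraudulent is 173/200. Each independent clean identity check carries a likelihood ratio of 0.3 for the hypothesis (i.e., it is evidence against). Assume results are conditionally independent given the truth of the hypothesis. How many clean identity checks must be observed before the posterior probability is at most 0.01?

Prior odds = 0.865/0.135 = 173/27.
Likelihood ratio per clean identity check = 0.3.
Target odds: 0.01 ÷ 0.99 = 1/99.
Need (173/27) × 0.3ⁿ ≤ 1/99, i.e. 0.3ⁿ ≤ 3/1903.
0.3⁵ = 243/100000 is still above 3/1903 but 0.3⁶ = 729/1000000 is at or below it, so n = 6.

6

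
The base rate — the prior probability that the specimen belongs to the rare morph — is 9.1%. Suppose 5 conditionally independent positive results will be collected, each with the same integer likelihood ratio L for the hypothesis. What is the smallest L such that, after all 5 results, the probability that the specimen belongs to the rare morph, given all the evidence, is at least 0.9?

Prior odds = 0.091/0.909 = 91/909.
Target odds = 0.9/0.1 = 9.
Need L⁵ ≥ 9 ÷ (91/909) = 8181/91.
2⁵ = 32 < 8181/91 ≤ 243 = 3⁵, so L = 3.

3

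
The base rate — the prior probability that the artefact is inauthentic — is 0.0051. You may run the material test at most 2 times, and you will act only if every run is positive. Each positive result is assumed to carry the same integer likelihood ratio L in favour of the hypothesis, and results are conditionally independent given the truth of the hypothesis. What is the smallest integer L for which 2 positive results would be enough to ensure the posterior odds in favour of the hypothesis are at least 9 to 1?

Prior odds = 0.0051/0.9949 = 51/9949.
Target odds = 9.
Need L² ≥ 9 ÷ (51/9949) = 29847/17.
41² = 1681 < 29847/17 ≤ 1764 = 42², so L = 42.

42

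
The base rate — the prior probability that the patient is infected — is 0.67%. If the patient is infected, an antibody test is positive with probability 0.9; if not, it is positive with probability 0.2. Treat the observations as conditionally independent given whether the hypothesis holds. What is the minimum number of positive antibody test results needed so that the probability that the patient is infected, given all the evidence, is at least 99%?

7

Prior odds: 0.0067 ÷ 0.9933 = 67/9933.
Likelihood ratio of a positive = 0.9/0.2 = 4.5.
Target posterior odds = 0.99/0.01 = 99.
Need (67/9933) × 4.5ⁿ ≥ 99, i.e. 4.5ⁿ ≥ 983367/67.
4.5⁶ = 8303.765625 falls short of 983367/67 but 4.5⁷ = 4782969/128 reaches it, so n = 7.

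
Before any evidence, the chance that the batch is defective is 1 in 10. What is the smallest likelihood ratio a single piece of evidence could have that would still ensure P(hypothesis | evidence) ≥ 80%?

Prior odds = 0.1/0.9 = 1/9.
Target odds = 0.8/0.2 = 4.
Required Bayes factor = 4 ÷ (1/9) = 36.

36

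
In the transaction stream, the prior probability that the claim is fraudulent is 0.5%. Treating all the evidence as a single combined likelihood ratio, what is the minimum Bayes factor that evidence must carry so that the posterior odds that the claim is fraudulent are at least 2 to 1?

Prior odds = 0.005/0.995 = 1/199.
Target odds = 2.
Required Bayes factor = 2 ÷ (1/199) = 398.

398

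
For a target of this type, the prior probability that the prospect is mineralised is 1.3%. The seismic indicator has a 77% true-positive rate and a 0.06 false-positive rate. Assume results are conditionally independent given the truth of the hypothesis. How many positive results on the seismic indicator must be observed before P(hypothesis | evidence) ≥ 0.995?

Prior odds: 0.013 ÷ 0.987 = 13/987.
Likelihood ratio of a positive result = 0.77/0.06 = 77/6.
Target odds: 0.995 ÷ 0.005 = 199.
Need (13/987) × (77/6)ⁿ ≥ 199, i.e. (77/6)ⁿ ≥ 196413/13.
(77/6)³ = 456533/216 falls short of 196413/13 but (77/6)⁴ = 35153041/1296 reaches it, so n = 4.

4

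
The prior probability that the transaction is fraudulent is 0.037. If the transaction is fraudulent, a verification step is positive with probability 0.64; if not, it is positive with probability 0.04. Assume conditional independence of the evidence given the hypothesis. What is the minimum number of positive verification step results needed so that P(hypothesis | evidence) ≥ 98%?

3

Prior odds: 0.037 ÷ 0.963 = 37/963.
Likelihood ratio of a positive = 0.64/0.04 = 16.
Target posterior odds = 0.98/0.02 = 49.
Require 16ⁿ ≥ 49 ÷ (37/963) = 47187/37.
16² = 256 falls short of 47187/37 but 16³ = 4096 reaches it, so n = 3.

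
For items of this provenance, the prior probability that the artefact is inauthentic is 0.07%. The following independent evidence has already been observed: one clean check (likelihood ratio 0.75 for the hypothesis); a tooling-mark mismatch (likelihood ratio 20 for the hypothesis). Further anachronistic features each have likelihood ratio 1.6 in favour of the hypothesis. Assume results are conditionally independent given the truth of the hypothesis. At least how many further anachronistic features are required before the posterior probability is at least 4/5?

Prior odds = 0.0007/0.9993 = 7/9993.
Combined Bayes factor of the evidence already in hand = 0.75 × 20 = 15.
Odds after that evidence = (7/9993) × 15 = 35/3331.
Target odds = 0.8/0.2 = 4.
Need 1.6ⁿ ≥ 4 ÷ (35/3331) = 13324/35.
1.6¹² ≈281.475 falls short of 13324/35 but 1.6¹³ ≈450.36 reaches it, so n = 13.

13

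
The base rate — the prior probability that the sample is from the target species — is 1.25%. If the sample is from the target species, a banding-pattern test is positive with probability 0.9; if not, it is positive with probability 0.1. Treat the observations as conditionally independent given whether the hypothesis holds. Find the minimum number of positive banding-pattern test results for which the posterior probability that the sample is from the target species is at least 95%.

Prior odds = 0.0125/0.9875 = 1/79.
Likelihood ratio of a positive = 0.9/0.1 = 9.
Target posterior odds = 0.95/0.05 = 19.
Require 9ⁿ ≥ 19 ÷ (1/79) = 1501.
9³ = 729 falls short of 1501 but 9⁴ = 6561 reaches it, so n = 4.

4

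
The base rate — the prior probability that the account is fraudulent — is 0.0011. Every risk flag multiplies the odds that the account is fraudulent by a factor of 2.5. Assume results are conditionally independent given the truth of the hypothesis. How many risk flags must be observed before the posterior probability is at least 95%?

11

Prior odds: 0.0011 ÷ 0.9989 = 11/9989.
Likelihood ratio per risk flag = 2.5.
Target odds: 0.95 ÷ 0.05 = 19.
Require 2.5ⁿ ≥ 19 ÷ (11/9989) = 189791/11.
2.5¹⁰ = 9765625/1024 falls short of 189791/11 but 2.5¹¹ = 48828125/2048 reaches it, so n = 11.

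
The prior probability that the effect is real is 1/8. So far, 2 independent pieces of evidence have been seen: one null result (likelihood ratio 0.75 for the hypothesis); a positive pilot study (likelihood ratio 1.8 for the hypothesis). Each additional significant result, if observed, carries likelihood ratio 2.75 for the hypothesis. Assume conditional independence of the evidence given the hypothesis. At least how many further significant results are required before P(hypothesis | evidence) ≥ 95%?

5

Prior odds = 0.125/0.875 = 1/7.
Combined Bayes factor of the evidence already in hand = 0.75 × 1.8 = 1.35.
Odds after that evidence = (1/7) × 1.35 = 27/140.
Target odds = 0.95/0.05 = 19.
Need 2.75ⁿ ≥ 19 ÷ (27/140) = 2660/27.
2.75⁴ = 57.19140625 falls short of 2660/27 but 2.75⁵ = 161051/1024 reaches it, so n = 5.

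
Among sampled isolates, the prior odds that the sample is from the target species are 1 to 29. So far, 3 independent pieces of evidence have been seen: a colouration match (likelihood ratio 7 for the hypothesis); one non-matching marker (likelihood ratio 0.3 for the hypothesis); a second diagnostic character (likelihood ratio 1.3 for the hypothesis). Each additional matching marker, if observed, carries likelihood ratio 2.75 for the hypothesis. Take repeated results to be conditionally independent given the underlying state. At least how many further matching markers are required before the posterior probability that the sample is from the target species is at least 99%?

Prior odds = 1/29.
Combined Bayes factor of the evidence already in hand = 7 × 0.3 × 1.3 = 2.73.
Odds after that evidence = (1/29) × 2.73 = 273/2900.
Target odds = 0.99/0.01 = 99.
Need 2.75ⁿ ≥ 99 ÷ (273/2900) = 95700/91.
2.75⁶ = 1771561/4096 falls short of 95700/91 but 2.75⁷ = 19487171/16384 reaches it, so n = 7.

7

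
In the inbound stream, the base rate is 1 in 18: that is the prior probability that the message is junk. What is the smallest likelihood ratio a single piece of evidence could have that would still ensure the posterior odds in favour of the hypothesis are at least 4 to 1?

Prior odds = (1/18)/(17/18) = 1/17.
Target odds = 4.
Required Bayes factor = 4 ÷ (1/17) = 68.

68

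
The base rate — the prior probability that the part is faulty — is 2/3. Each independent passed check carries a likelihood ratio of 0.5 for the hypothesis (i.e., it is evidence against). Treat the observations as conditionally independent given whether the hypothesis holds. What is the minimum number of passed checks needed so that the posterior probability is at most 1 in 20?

6

Prior odds: (2/3) ÷ (1/3) = 2.
Likelihood ratio per passed check = 0.5.
Target posterior odds = 0.05/0.95 = 1/19.
Need 2 × 0.5ⁿ ≤ 1/19, i.e. 0.5ⁿ ≤ 1/38.
0.5⁵ = 0.03125 is still above 1/38 but 0.5⁶ = 0.015625 is at or below it, so n = 6.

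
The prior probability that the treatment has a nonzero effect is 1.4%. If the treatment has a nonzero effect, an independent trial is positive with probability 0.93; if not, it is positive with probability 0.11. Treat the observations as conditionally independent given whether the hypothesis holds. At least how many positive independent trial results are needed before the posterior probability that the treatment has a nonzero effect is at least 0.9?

Prior odds = 0.014/0.986 = 7/493.
Likelihood ratio of a positive = 0.93/0.11 = 93/11.
Target odds: 0.9 ÷ 0.1 = 9.
Require (93/11)ⁿ ≥ 9 ÷ (7/493) = 4437/7.
(93/11)³ = 804357/1331 falls short of 4437/7 but (93/11)⁴ = 74805201/14641 reaches it, so n = 4.

4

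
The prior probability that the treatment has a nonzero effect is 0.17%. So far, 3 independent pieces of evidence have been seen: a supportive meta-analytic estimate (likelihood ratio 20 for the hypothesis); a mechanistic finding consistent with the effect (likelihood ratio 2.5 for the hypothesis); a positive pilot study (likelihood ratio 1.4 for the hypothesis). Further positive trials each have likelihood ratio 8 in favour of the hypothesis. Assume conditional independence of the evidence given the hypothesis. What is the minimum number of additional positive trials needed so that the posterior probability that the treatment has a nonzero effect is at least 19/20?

3

Prior odds = 0.0017/0.9983 = 17/9983.
Combined Bayes factor of the evidence already in hand = 20 × 2.5 × 1.4 = 70.
Odds after that evidence = (17/9983) × 70 = 1190/9983.
Target odds = 0.95/0.05 = 19.
Need 8ⁿ ≥ 19 ÷ (1190/9983) = 189677/1190.
8² = 64 falls short of 189677/1190 but 8³ = 512 reaches it, so n = 3.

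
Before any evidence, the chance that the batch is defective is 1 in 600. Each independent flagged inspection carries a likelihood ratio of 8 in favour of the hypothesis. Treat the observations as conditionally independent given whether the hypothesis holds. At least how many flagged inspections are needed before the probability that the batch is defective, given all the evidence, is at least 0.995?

6

Prior odds: (1/600) ÷ (599/600) = 1/599.
Likelihood ratio per flagged inspection = 8.
Target odds: 0.995 ÷ 0.005 = 199.
Require 8ⁿ ≥ 199 ÷ (1/599) = 119201.
8⁵ = 32768 falls short of 119201 but 8⁶ = 262144 reaches it, so n = 6.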